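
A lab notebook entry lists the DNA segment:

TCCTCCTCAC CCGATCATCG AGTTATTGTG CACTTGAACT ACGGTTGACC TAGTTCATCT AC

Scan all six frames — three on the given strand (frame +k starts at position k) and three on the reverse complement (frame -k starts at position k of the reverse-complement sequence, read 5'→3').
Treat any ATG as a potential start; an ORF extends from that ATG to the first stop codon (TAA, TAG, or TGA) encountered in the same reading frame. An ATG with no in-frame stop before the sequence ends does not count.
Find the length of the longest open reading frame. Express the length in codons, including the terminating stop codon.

Reverse complement (5'→3'): GTAGATGAACTAGGTCAACCGTAGTTCAAGTGCACAATAACTCGATGATCGGGTGAGGAGGA
Frame +1: TCC TCC TCA CCC GAT CAT CGA GTT ATT GTG CAC TTG AAC TAC GGT TGA CCT AGT TCA TCT — no ATG→stop ORF.
Frame +2: CCT CCT CAC CCG ATC ATC GAG TTA TTG TGC ACT TGA ACT ACG GTT GAC CTA GTT CAT CTA — no ATG→stop ORF.
Frame +3: CTC CTC ACC CGA TCA TCG AGT TAT TGT GCA CTT GAA CTA CGG TTG ACC TAG TTC ATC TAC — no ATG→stop ORF.
Frame -1: GTA GAT GAA CTA GGT CAA CCG TAG TTC AAG TGC ACA ATA ACT CGA TGA TCG GGT GAG GAG — no ATG→stop ORF.
Frame -2: TAG ATG AAC TAG GTC AAC CGT AGT TCA AGT GCA CAA TAA CTC GAT GAT CGG GTG AGG AGG — ATG at 5, stop TAG at 11 → 9 nt.
Frame -3: AGA TGA ACT AGG TCA ACC GTA GTT CAA GTG CAC AAT AAC TCG ATG ATC GGG TGA GGA GGA — ATG at 45, stop TGA at 54 → 12 nt.
Longest: frame -3, positions 45–56, 12 nt = 4 codons = 3 aa. → 4 codons.

4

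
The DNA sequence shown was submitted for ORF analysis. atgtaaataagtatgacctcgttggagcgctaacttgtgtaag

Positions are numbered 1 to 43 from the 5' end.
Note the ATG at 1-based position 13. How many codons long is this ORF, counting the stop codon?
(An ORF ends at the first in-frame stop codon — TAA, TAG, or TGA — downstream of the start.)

Codons from position 13: ATG (13–15), ACC (16–18), TCG (19–21), TTG (22–24), GAG (25–27), CGC (28–30), TAA (31–33).
TAA is the first in-frame stop; that's 7 codons including the stop.

7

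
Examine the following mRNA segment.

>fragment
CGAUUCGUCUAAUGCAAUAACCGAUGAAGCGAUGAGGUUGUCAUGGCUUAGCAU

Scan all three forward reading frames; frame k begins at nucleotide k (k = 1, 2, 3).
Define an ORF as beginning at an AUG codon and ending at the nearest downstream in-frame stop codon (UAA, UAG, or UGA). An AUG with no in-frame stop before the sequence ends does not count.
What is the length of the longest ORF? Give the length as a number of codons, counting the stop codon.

Frame 1: CGA UUC GUC UAA UGC AAU AAC CGA UGA AGC GAU GAG GUU GUC AUG GCU UAG CAU — AUG at 43, stop UAG at 49 → 9 nt.
Frame 2: GAU UCG UCU AAU GCA AUA ACC GAU GAA GCG AUG AGG UUG UCA UGG CUU AGC — no AUG→stop ORF.
Frame 3: AUU CGU CUA AUG CAA UAA CCG AUG AAG CGA UGA GGU UGU CAU GGC UUA GCA — AUG at 12, stop UAA at 18 → 9 nt; AUG at 24, stop UGA at 33 → 12 nt.
Longest: frame 3, positions 24–35, 12 nt = 4 codons = 3 aa. → 4 codons.

4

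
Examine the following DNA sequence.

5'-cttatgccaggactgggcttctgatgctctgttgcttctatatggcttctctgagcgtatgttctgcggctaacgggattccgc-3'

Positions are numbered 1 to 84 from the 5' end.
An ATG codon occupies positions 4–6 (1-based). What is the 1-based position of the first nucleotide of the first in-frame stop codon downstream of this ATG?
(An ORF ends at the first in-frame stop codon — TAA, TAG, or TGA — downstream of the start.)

Codons from position 4: ATG (4–6), CCA (7–9), GGA (10–12), CTG (13–15), GGC (16–18), TTC (19–21), TGA (22–24).
TGA is a stop codon; it begins at position 22.

22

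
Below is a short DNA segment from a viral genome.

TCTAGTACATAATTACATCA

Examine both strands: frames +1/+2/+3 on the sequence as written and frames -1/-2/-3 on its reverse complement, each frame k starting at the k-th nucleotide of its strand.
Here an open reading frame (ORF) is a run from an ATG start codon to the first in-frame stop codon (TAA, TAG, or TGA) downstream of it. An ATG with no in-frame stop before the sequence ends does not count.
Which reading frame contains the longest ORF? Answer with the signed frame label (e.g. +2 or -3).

Reverse complement (5'→3'): TGATGTAATTATGTACTAGA
Frame +1: TCT AGT ACA TAA TTA CAT — no ATG→stop ORF.
Frame +2: CTA GTA CAT AAT TAC ATC — no ATG→stop ORF.
Frame +3: TAG TAC ATA ATT ACA TCA — no ATG→stop ORF.
Frame -1: TGA TGT AAT TAT GTA CTA — no ATG→stop ORF.
Frame -2: GAT GTA ATT ATG TAC TAG — ATG at 11, stop TAG at 17 → 9 nt.
Frame -3: ATG TAA TTA TGT ACT AGA — ATG at 3, stop TAA at 6 → 6 nt.
Longest ORF is 9 nt in frame -2 (positions 11–19).

-2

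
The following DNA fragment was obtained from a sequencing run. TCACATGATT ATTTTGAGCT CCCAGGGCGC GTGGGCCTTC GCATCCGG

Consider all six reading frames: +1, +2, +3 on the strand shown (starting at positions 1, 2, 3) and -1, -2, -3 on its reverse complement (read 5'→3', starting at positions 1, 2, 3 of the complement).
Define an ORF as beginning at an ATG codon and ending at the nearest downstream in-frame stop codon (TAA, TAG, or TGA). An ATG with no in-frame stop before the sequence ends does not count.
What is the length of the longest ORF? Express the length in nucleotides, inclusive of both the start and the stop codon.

Reverse complement (5'→3'): CCGGATGCGAAGGCCCACGCGCCCTGGGAGCTCAAAATAATCATGTGA
Frame +1: TCA CAT GAT TAT TTT GAG CTC CCA GGG CGC GTG GGC CTT CGC ATC CGG — no ATG→stop ORF.
Frame +2: CAC ATG ATT ATT TTG AGC TCC CAG GGC GCG TGG GCC TTC GCA TCC — no ATG→stop ORF.
Frame +3: ACA TGA TTA TTT TGA GCT CCC AGG GCG CGT GGG CCT TCG CAT CCG — no ATG→stop ORF.
Frame -1: CCG GAT GCG AAG GCC CAC GCG CCC TGG GAG CTC AAA ATA ATC ATG TGA — ATG at 43, stop TGA at 46 → 6 nt.
Frame -2: CGG ATG CGA AGG CCC ACG CGC CCT GGG AGC TCA AAA TAA TCA TGT — ATG at 5, stop TAA at 38 → 36 nt.
Frame -3: GGA TGC GAA GGC CCA CGC GCC CTG GGA GCT CAA AAT AAT CAT GTG — no ATG→stop ORF.
Longest: frame -2, positions 5–40, 36 nt = 12 codons = 11 aa. → 36 nucleotides.

36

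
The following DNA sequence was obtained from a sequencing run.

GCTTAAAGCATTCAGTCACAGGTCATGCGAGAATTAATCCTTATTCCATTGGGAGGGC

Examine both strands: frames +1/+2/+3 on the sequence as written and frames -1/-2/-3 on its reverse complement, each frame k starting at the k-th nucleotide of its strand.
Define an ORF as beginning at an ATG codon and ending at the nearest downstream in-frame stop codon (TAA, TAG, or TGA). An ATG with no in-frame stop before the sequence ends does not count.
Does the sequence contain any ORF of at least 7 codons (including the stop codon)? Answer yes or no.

Reverse complement (5'→3'): GCCCTCCCAATGGAATAAGGATTAATTCTCGCATGACCTGTGACTGAATGCTTTAAGC
Frame +1: GCT TAA AGC ATT CAG TCA CAG GTC ATG CGA GAA TTA ATC CTT ATT CCA TTG GGA GGG — no ATG→stop ORF.
Frame +2: CTT AAA GCA TTC AGT CAC AGG TCA TGC GAG AAT TAA TCC TTA TTC CAT TGG GAG GGC — no ATG→stop ORF.
Frame +3: TTA AAG CAT TCA GTC ACA GGT CAT GCG AGA ATT AAT CCT TAT TCC ATT GGG AGG — no ATG→stop ORF.
Frame -1: GCC CTC CCA ATG GAA TAA GGA TTA ATT CTC GCA TGA CCT GTG ACT GAA TGC TTT AAG — ATG at 10, stop TAA at 16 → 9 nt.
Frame -2: CCC TCC CAA TGG AAT AAG GAT TAA TTC TCG CAT GAC CTG TGA CTG AAT GCT TTA AGC — no ATG→stop ORF.
Frame -3: CCT CCC AAT GGA ATA AGG ATT AAT TCT CGC ATG ACC TGT GAC TGA ATG CTT TAA — ATG at 33, stop TGA at 45 → 15 nt; ATG at 48, stop TAA at 54 → 9 nt.
Largest ORF found is 5 codons < 7, so no.

no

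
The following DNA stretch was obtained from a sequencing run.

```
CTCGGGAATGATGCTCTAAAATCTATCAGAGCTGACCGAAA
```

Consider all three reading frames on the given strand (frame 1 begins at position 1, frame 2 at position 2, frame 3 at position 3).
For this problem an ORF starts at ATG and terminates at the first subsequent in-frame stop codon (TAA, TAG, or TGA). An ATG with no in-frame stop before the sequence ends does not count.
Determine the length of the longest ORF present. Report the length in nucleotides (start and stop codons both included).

12

Frame 1: CTC GGG AAT GAT GCT CTA AAA TCT ATC AGA GCT GAC CGA — no ATG→stop ORF.
Frame 2: TCG GGA ATG ATG CTC TAA AAT CTA TCA GAG CTG ACC GAA — ATG at 8, stop TAA at 17 → 12 nt; ATG at 11, stop TAA at 17 → 9 nt.
Frame 3: CGG GAA TGA TGC TCT AAA ATC TAT CAG AGC TGA CCG AAA — no ATG→stop ORF.
Longest: frame 2, positions 8–19, 12 nt = 4 codons = 3 aa. → 12 nucleotides.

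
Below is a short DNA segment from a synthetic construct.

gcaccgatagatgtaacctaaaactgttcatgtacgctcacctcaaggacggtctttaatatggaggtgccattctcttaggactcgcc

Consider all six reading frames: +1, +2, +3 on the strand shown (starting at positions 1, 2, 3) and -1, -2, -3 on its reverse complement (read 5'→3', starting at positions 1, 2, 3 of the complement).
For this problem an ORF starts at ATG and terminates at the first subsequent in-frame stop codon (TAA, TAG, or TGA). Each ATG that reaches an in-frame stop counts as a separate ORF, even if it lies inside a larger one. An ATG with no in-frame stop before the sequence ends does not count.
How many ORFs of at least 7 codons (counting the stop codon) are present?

Reverse complement (5'→3'): GGCGAGTCCTAAGAGAATGGCACCTCCATATTAAAGACCGTCCTTGAGGTGAGCGTACATGAACAGTTTTAGGTTACATCTATCGGTGC
Frame +1: GCA CCG ATA GAT GTA ACC TAA AAC TGT TCA TGT ACG CTC ACC TCA AGG ACG GTC TTT AAT ATG GAG GTG CCA TTC TCT TAG GAC TCG — ATG at 61, stop TAG at 79 → 21 nt.
Frame +2: CAC CGA TAG ATG TAA CCT AAA ACT GTT CAT GTA CGC TCA CCT CAA GGA CGG TCT TTA ATA TGG AGG TGC CAT TCT CTT AGG ACT CGC — ATG at 11, stop TAA at 14 → 6 nt.
Frame +3: ACC GAT AGA TGT AAC CTA AAA CTG TTC ATG TAC GCT CAC CTC AAG GAC GGT CTT TAA TAT GGA GGT GCC ATT CTC TTA GGA CTC GCC — ATG at 30, stop TAA at 57 → 30 nt.
Frame -1: GGC GAG TCC TAA GAG AAT GGC ACC TCC ATA TTA AAG ACC GTC CTT GAG GTG AGC GTA CAT GAA CAG TTT TAG GTT ACA TCT ATC GGT — no ATG→stop ORF.
Frame -2: GCG AGT CCT AAG AGA ATG GCA CCT CCA TAT TAA AGA CCG TCC TTG AGG TGA GCG TAC ATG AAC AGT TTT AGG TTA CAT CTA TCG GTG — ATG at 17, stop TAA at 32 → 18 nt.
Frame -3: CGA GTC CTA AGA GAA TGG CAC CTC CAT ATT AAA GAC CGT CCT TGA GGT GAG CGT ACA TGA ACA GTT TTA GGT TAC ATC TAT CGG TGC — no ATG→stop ORF.
ORFs ≥ 7 codons: frame +1 61–81 (7 codons), frame +3 30–59 (10 codons). Count = 2.

2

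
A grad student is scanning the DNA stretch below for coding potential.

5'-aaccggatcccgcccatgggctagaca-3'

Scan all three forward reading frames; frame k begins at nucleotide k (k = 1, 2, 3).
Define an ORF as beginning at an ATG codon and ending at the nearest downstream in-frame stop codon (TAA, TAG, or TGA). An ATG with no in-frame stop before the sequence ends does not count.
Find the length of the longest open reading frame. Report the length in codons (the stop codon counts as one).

3

Frame 1: AAC CGG ATC CCG CCC ATG GGC TAG ACA — ATG at 16, stop TAG at 22 → 9 nt.
Frame 2: ACC GGA TCC CGC CCA TGG GCT AGA — no ATG→stop ORF.
Frame 3: CCG GAT CCC GCC CAT GGG CTA GAC — no ATG→stop ORF.
Longest: frame 1, positions 16–24, 9 nt = 3 codons = 2 aa. → 3 codons.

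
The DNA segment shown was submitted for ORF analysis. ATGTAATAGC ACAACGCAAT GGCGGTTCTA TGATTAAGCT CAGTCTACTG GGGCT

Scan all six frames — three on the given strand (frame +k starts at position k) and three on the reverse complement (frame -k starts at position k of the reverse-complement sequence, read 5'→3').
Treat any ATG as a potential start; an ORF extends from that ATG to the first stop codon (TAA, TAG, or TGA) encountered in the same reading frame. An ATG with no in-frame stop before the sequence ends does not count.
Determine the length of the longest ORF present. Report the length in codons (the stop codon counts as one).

Reverse complement (5'→3'): AGCCCCAGTAGACTGAGCTTAATCATAGAACCGCCATTGCGTTGTGCTATTACAT
Frame +1: ATG TAA TAG CAC AAC GCA ATG GCG GTT CTA TGA TTA AGC TCA GTC TAC TGG GGC — ATG at 1, stop TAA at 4 → 6 nt; ATG at 19, stop TGA at 31 → 15 nt.
Frame +2: TGT AAT AGC ACA ACG CAA TGG CGG TTC TAT GAT TAA GCT CAG TCT ACT GGG GCT — no ATG→stop ORF.
Frame +3: GTA ATA GCA CAA CGC AAT GGC GGT TCT ATG ATT AAG CTC AGT CTA CTG GGG — no ATG→stop ORF.
Frame -1: AGC CCC AGT AGA CTG AGC TTA ATC ATA GAA CCG CCA TTG CGT TGT GCT ATT ACA — no ATG→stop ORF.
Frame -2: GCC CCA GTA GAC TGA GCT TAA TCA TAG AAC CGC CAT TGC GTT GTG CTA TTA CAT — no ATG→stop ORF.
Frame -3: CCC CAG TAG ACT GAG CTT AAT CAT AGA ACC GCC ATT GCG TTG TGC TAT TAC — no ATG→stop ORF.
Longest: frame +1, positions 19–33, 15 nt = 5 codons = 4 aa. → 5 codons.

5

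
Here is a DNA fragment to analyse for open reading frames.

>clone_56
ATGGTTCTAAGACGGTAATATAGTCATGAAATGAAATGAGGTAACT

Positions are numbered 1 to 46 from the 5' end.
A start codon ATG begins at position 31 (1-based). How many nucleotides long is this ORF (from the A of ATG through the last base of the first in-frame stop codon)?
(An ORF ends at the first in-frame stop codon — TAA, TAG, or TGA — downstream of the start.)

Codons from position 31: ATG (31–33), AAA (34–36), TGA (37–39).
TGA is the first in-frame stop; ORF spans 31–39, 9 nucleotides.

9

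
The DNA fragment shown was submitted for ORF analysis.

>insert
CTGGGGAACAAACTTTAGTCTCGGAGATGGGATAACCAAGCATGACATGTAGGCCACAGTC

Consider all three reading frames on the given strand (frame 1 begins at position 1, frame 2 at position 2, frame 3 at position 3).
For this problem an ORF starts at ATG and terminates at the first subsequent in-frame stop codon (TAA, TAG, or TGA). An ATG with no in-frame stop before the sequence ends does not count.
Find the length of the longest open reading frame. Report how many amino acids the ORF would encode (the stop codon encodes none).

Frame 1: CTG GGG AAC AAA CTT TAG TCT CGG AGA TGG GAT AAC CAA GCA TGA CAT GTA GGC CAC AGT — no ATG→stop ORF.
Frame 2: TGG GGA ACA AAC TTT AGT CTC GGA GAT GGG ATA ACC AAG CAT GAC ATG TAG GCC ACA GTC — ATG at 47, stop TAG at 50 → 6 nt.
Frame 3: GGG GAA CAA ACT TTA GTC TCG GAG ATG GGA TAA CCA AGC ATG ACA TGT AGG CCA CAG — ATG at 27, stop TAA at 33 → 9 nt.
Longest: frame 3, positions 27–35, 9 nt = 3 codons = 2 aa. → 2 amino acids.

2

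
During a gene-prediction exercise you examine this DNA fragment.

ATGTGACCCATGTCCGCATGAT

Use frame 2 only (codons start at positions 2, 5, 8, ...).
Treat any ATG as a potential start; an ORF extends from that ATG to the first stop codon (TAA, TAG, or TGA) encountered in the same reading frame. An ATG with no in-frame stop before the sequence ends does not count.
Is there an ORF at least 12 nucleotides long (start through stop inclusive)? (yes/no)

Frame 2: TGT GAC CCA TGT CCG CAT GAT — no ATG→stop ORF.
Largest ORF found is 0 nucleotides < 12, so no.

no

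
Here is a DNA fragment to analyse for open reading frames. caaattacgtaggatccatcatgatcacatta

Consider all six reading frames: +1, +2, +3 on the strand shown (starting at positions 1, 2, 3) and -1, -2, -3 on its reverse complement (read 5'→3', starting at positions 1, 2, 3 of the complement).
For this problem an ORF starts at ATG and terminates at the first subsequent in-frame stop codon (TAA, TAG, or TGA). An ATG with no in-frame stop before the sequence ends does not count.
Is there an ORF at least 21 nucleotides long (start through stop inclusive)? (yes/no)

Reverse complement (5'→3'): TAATGTGATCATGATGGATCCTACGTAATTTG
Frame +1: CAA ATT ACG TAG GAT CCA TCA TGA TCA CAT — no ATG→stop ORF.
Frame +2: AAA TTA CGT AGG ATC CAT CAT GAT CAC ATT — no ATG→stop ORF.
Frame +3: AAT TAC GTA GGA TCC ATC ATG ATC ACA TTA — no ATG→stop ORF.
Frame -1: TAA TGT GAT CAT GAT GGA TCC TAC GTA ATT — no ATG→stop ORF.
Frame -2: AAT GTG ATC ATG ATG GAT CCT ACG TAA TTT — ATG at 11, stop TAA at 26 → 18 nt; ATG at 14, stop TAA at 26 → 15 nt.
Frame -3: ATG TGA TCA TGA TGG ATC CTA CGT AAT TTG — ATG at 3, stop TGA at 6 → 6 nt.
Largest ORF found is 18 nucleotides < 21, so no.

no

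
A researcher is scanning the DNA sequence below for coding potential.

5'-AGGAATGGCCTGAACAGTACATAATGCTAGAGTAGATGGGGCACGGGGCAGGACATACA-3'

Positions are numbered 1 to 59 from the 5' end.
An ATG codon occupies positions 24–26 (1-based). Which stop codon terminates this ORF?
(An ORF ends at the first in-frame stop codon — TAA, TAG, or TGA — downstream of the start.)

TAG

Codons from position 24: ATG (24–26), CTA (27–29), GAG (30–32), TAG (33–35).
The first in-frame stop codon is TAG.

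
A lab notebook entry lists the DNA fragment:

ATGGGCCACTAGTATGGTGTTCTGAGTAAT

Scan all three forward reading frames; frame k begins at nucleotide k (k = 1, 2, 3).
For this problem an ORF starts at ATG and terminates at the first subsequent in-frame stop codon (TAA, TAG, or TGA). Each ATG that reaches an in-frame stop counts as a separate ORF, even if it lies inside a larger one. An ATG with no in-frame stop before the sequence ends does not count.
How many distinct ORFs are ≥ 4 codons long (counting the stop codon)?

2

Frame 1: ATG GGC CAC TAG TAT GGT GTT CTG AGT AAT — ATG at 1, stop TAG at 10 → 12 nt.
Frame 2: TGG GCC ACT AGT ATG GTG TTC TGA GTA — ATG at 14, stop TGA at 23 → 12 nt.
Frame 3: GGG CCA CTA GTA TGG TGT TCT GAG TAA — no ATG→stop ORF.
ORFs ≥ 4 codons: frame 1 1–12 (4 codons), frame 2 14–25 (4 codons). Count = 2.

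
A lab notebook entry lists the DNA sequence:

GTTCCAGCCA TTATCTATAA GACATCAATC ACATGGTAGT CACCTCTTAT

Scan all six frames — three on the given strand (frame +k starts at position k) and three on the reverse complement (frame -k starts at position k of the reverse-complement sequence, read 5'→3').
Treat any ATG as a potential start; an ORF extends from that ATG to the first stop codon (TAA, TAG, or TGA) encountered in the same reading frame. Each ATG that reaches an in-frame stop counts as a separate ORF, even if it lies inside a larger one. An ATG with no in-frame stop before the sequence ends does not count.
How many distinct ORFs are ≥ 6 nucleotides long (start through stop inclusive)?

2

Reverse complement (5'→3'): ATAAGAGGTGACTACCATGTGATTGATGTCTTATAGATAATGGCTGGAAC
Frame +1: GTT CCA GCC ATT ATC TAT AAG ACA TCA ATC ACA TGG TAG TCA CCT CTT — no ATG→stop ORF.
Frame +2: TTC CAG CCA TTA TCT ATA AGA CAT CAA TCA CAT GGT AGT CAC CTC TTA — no ATG→stop ORF.
Frame +3: TCC AGC CAT TAT CTA TAA GAC ATC AAT CAC ATG GTA GTC ACC TCT TAT — no ATG→stop ORF.
Frame -1: ATA AGA GGT GAC TAC CAT GTG ATT GAT GTC TTA TAG ATA ATG GCT GGA — no ATG→stop ORF.
Frame -2: TAA GAG GTG ACT ACC ATG TGA TTG ATG TCT TAT AGA TAA TGG CTG GAA — ATG at 17, stop TGA at 20 → 6 nt; ATG at 26, stop TAA at 38 → 15 nt.
Frame -3: AAG AGG TGA CTA CCA TGT GAT TGA TGT CTT ATA GAT AAT GGC TGG AAC — no ATG→stop ORF.
ORFs ≥ 6 nucleotides: frame -2 17–22 (6 nucleotides), frame -2 26–40 (15 nucleotides). Count = 2.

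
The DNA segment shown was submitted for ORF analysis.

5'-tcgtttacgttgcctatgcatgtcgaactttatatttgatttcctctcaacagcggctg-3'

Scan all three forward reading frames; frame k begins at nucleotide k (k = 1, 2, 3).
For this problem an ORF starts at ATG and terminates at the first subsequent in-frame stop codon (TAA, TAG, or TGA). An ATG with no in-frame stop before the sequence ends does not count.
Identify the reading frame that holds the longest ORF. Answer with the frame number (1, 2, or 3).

1

Frame 1: TCG TTT ACG TTG CCT ATG CAT GTC GAA CTT TAT ATT TGA TTT CCT CTC AAC AGC GGC — ATG at 16, stop TGA at 37 → 24 nt.
Frame 2: CGT TTA CGT TGC CTA TGC ATG TCG AAC TTT ATA TTT GAT TTC CTC TCA ACA GCG GCT — no ATG→stop ORF.
Frame 3: GTT TAC GTT GCC TAT GCA TGT CGA ACT TTA TAT TTG ATT TCC TCT CAA CAG CGG CTG — no ATG→stop ORF.
Longest ORF is 24 nt in frame 1 (positions 16–39).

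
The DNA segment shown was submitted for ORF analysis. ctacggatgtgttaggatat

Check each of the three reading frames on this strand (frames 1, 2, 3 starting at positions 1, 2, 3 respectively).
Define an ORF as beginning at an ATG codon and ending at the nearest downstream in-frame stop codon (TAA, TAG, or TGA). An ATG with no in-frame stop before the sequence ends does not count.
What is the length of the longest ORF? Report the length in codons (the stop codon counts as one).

Frame 1: CTA CGG ATG TGT TAG GAT — ATG at 7, stop TAG at 13 → 9 nt.
Frame 2: TAC GGA TGT GTT AGG ATA — no ATG→stop ORF.
Frame 3: ACG GAT GTG TTA GGA TAT — no ATG→stop ORF.
Longest: frame 1, positions 7–15, 9 nt = 3 codons = 2 aa. → 3 codons.

3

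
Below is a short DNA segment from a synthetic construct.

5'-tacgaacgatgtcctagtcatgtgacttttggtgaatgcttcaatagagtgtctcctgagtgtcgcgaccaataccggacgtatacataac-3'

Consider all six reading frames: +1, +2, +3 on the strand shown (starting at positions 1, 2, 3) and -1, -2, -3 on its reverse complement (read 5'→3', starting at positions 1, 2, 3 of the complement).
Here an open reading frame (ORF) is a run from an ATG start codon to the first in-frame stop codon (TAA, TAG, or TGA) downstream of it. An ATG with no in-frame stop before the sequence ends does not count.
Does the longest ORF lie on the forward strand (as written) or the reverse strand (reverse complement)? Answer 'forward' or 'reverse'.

Reverse complement (5'→3'): GTTATGTATACGTCCGGTATTGGTCGCGACACTCAGGAGACACTCTATTGAAGCATTCACCAAAAGTCACATGACTAGGACATCGTTCGTA
Frame +1: TAC GAA CGA TGT CCT AGT CAT GTG ACT TTT GGT GAA TGC TTC AAT AGA GTG TCT CCT GAG TGT CGC GAC CAA TAC CGG ACG TAT ACA TAA — no ATG→stop ORF.
Frame +2: ACG AAC GAT GTC CTA GTC ATG TGA CTT TTG GTG AAT GCT TCA ATA GAG TGT CTC CTG AGT GTC GCG ACC AAT ACC GGA CGT ATA CAT AAC — ATG at 20, stop TGA at 23 → 6 nt.
Frame +3: CGA ACG ATG TCC TAG TCA TGT GAC TTT TGG TGA ATG CTT CAA TAG AGT GTC TCC TGA GTG TCG CGA CCA ATA CCG GAC GTA TAC ATA — ATG at 9, stop TAG at 15 → 9 nt; ATG at 36, stop TAG at 45 → 12 nt.
Frame -1: GTT ATG TAT ACG TCC GGT ATT GGT CGC GAC ACT CAG GAG ACA CTC TAT TGA AGC ATT CAC CAA AAG TCA CAT GAC TAG GAC ATC GTT CGT — ATG at 4, stop TGA at 49 → 48 nt.
Frame -2: TTA TGT ATA CGT CCG GTA TTG GTC GCG ACA CTC AGG AGA CAC TCT ATT GAA GCA TTC ACC AAA AGT CAC ATG ACT AGG ACA TCG TTC GTA — no ATG→stop ORF.
Frame -3: TAT GTA TAC GTC CGG TAT TGG TCG CGA CAC TCA GGA GAC ACT CTA TTG AAG CAT TCA CCA AAA GTC ACA TGA CTA GGA CAT CGT TCG — no ATG→stop ORF.
Forward-strand max 12 nt; reverse-strand max 48 nt. The reverse strand has the longer ORF.

reverse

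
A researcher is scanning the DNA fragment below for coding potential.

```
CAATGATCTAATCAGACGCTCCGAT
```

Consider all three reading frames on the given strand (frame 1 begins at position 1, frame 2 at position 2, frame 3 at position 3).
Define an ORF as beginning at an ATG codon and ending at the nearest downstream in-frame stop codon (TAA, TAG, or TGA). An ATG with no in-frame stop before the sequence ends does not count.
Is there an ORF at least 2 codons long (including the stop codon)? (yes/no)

Frame 1: CAA TGA TCT AAT CAG ACG CTC CGA — no ATG→stop ORF.
Frame 2: AAT GAT CTA ATC AGA CGC TCC GAT — no ATG→stop ORF.
Frame 3: ATG ATC TAA TCA GAC GCT CCG — ATG at 3, stop TAA at 9 → 9 nt.
Frame 3 has an ORF of 3 codons (positions 3–11) ≥ 2, so yes.

yes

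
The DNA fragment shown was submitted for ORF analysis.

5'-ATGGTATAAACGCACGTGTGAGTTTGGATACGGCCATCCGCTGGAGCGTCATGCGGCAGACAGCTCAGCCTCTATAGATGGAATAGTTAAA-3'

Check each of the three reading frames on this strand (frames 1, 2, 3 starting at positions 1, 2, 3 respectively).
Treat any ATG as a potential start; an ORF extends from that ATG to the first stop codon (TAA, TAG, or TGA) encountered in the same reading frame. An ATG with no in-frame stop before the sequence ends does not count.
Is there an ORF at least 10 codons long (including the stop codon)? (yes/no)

Frame 1: ATG GTA TAA ACG CAC GTG TGA GTT TGG ATA CGG CCA TCC GCT GGA GCG TCA TGC GGC AGA CAG CTC AGC CTC TAT AGA TGG AAT AGT TAA — ATG at 1, stop TAA at 7 → 9 nt.
Frame 2: TGG TAT AAA CGC ACG TGT GAG TTT GGA TAC GGC CAT CCG CTG GAG CGT CAT GCG GCA GAC AGC TCA GCC TCT ATA GAT GGA ATA GTT AAA — no ATG→stop ORF.
Frame 3: GGT ATA AAC GCA CGT GTG AGT TTG GAT ACG GCC ATC CGC TGG AGC GTC ATG CGG CAG ACA GCT CAG CCT CTA TAG ATG GAA TAG TTA — ATG at 51, stop TAG at 75 → 27 nt; ATG at 78, stop TAG at 84 → 9 nt.
Largest ORF found is 9 codons < 10, so no.

no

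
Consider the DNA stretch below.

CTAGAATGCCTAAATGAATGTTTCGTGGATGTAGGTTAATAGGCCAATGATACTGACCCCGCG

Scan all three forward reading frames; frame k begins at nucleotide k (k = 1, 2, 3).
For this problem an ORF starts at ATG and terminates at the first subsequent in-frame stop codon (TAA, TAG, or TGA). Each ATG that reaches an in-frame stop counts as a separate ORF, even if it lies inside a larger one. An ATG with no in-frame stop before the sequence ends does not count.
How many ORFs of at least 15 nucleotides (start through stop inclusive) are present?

2

Frame 1: CTA GAA TGC CTA AAT GAA TGT TTC GTG GAT GTA GGT TAA TAG GCC AAT GAT ACT GAC CCC GCG — no ATG→stop ORF.
Frame 2: TAG AAT GCC TAA ATG AAT GTT TCG TGG ATG TAG GTT AAT AGG CCA ATG ATA CTG ACC CCG — ATG at 14, stop TAG at 32 → 21 nt; ATG at 29, stop TAG at 32 → 6 nt.
Frame 3: AGA ATG CCT AAA TGA ATG TTT CGT GGA TGT AGG TTA ATA GGC CAA TGA TAC TGA CCC CGC — ATG at 6, stop TGA at 15 → 12 nt; ATG at 18, stop TGA at 48 → 33 nt.
ORFs ≥ 15 nucleotides: frame 2 14–34 (21 nucleotides), frame 3 18–50 (33 nucleotides). Count = 2.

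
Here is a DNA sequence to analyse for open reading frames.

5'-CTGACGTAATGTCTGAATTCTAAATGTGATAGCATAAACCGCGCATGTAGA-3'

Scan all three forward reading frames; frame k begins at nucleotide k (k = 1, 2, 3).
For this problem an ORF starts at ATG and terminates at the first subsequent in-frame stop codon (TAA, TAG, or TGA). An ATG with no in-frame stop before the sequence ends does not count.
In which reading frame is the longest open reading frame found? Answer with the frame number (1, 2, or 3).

3

Frame 1: CTG ACG TAA TGT CTG AAT TCT AAA TGT GAT AGC ATA AAC CGC GCA TGT AGA — no ATG→stop ORF.
Frame 2: TGA CGT AAT GTC TGA ATT CTA AAT GTG ATA GCA TAA ACC GCG CAT GTA — no ATG→stop ORF.
Frame 3: GAC GTA ATG TCT GAA TTC TAA ATG TGA TAG CAT AAA CCG CGC ATG TAG — ATG at 9, stop TAA at 21 → 15 nt; ATG at 24, stop TGA at 27 → 6 nt; ATG at 45, stop TAG at 48 → 6 nt.
Longest ORF is 15 nt in frame 3 (positions 9–23).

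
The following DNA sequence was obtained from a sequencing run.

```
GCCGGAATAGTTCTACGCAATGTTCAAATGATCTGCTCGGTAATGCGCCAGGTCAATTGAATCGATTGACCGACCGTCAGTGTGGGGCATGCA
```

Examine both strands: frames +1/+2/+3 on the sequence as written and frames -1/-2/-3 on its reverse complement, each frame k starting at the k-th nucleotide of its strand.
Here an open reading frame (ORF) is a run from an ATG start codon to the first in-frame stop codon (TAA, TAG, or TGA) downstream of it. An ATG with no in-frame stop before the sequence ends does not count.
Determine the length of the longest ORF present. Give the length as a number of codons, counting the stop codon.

26

Reverse complement (5'→3'): TGCATGCCCCACACTGACGGTCGGTCAATCGATTCAATTGACCTGGCGCATTACCGAGCAGATCATTTGAACATTGCGTAGAACTATTCCGGC
Frame +1: GCC GGA ATA GTT CTA CGC AAT GTT CAA ATG ATC TGC TCG GTA ATG CGC CAG GTC AAT TGA ATC GAT TGA CCG ACC GTC AGT GTG GGG CAT GCA — ATG at 28, stop TGA at 58 → 33 nt; ATG at 43, stop TGA at 58 → 18 nt.
Frame +2: CCG GAA TAG TTC TAC GCA ATG TTC AAA TGA TCT GCT CGG TAA TGC GCC AGG TCA ATT GAA TCG ATT GAC CGA CCG TCA GTG TGG GGC ATG — ATG at 20, stop TGA at 29 → 12 nt.
Frame +3: CGG AAT AGT TCT ACG CAA TGT TCA AAT GAT CTG CTC GGT AAT GCG CCA GGT CAA TTG AAT CGA TTG ACC GAC CGT CAG TGT GGG GCA TGC — no ATG→stop ORF.
Frame -1: TGC ATG CCC CAC ACT GAC GGT CGG TCA ATC GAT TCA ATT GAC CTG GCG CAT TAC CGA GCA GAT CAT TTG AAC ATT GCG TAG AAC TAT TCC GGC — ATG at 4, stop TAG at 79 → 78 nt.
Frame -2: GCA TGC CCC ACA CTG ACG GTC GGT CAA TCG ATT CAA TTG ACC TGG CGC ATT ACC GAG CAG ATC ATT TGA ACA TTG CGT AGA ACT ATT CCG — no ATG→stop ORF.
Frame -3: CAT GCC CCA CAC TGA CGG TCG GTC AAT CGA TTC AAT TGA CCT GGC GCA TTA CCG AGC AGA TCA TTT GAA CAT TGC GTA GAA CTA TTC CGG — no ATG→stop ORF.
Longest: frame -1, positions 4–81, 78 nt = 26 codons = 25 aa. → 26 codons.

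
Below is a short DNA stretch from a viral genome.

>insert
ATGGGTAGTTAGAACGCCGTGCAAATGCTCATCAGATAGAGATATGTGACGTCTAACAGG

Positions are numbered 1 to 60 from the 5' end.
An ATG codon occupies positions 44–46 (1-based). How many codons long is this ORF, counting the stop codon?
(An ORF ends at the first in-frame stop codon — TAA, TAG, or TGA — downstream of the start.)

2

Codons from position 44: ATG (44–46), TGA (47–49).
TGA is the first in-frame stop; that's 2 codons including the stop.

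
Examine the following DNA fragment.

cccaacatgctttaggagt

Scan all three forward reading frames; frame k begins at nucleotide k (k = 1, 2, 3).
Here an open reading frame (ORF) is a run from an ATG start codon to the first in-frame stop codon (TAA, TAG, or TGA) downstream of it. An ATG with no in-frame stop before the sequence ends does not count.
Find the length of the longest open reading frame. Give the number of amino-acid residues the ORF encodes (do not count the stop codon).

2

Frame 1: CCC AAC ATG CTT TAG GAG — ATG at 7, stop TAG at 13 → 9 nt.
Frame 2: CCA ACA TGC TTT AGG AGT — no ATG→stop ORF.
Frame 3: CAA CAT GCT TTA GGA — no ATG→stop ORF.
Longest: frame 1, positions 7–15, 9 nt = 3 codons = 2 aa. → 2 amino acids.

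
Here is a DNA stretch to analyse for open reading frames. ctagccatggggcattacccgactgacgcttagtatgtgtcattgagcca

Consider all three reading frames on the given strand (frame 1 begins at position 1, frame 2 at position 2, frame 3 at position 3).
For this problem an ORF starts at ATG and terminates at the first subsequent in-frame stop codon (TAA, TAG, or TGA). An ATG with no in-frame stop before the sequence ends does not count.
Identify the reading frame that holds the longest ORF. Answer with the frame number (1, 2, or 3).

Frame 1: CTA GCC ATG GGG CAT TAC CCG ACT GAC GCT TAG TAT GTG TCA TTG AGC — ATG at 7, stop TAG at 31 → 27 nt.
Frame 2: TAG CCA TGG GGC ATT ACC CGA CTG ACG CTT AGT ATG TGT CAT TGA GCC — ATG at 35, stop TGA at 44 → 12 nt.
Frame 3: AGC CAT GGG GCA TTA CCC GAC TGA CGC TTA GTA TGT GTC ATT GAG CCA — no ATG→stop ORF.
Longest ORF is 27 nt in frame 1 (positions 7–33).

1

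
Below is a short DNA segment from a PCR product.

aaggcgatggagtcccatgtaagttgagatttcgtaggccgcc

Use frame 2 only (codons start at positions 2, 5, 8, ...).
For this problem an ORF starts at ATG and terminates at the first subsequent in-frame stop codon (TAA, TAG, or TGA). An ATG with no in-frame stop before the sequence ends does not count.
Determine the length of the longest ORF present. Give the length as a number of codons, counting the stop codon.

2

Frame 2: AGG CGA TGG AGT CCC ATG TAA GTT GAG ATT TCG TAG GCC GCC — ATG at 17, stop TAA at 20 → 6 nt.
Longest: frame 2, positions 17–22, 6 nt = 2 codons = 1 aa. → 2 codons.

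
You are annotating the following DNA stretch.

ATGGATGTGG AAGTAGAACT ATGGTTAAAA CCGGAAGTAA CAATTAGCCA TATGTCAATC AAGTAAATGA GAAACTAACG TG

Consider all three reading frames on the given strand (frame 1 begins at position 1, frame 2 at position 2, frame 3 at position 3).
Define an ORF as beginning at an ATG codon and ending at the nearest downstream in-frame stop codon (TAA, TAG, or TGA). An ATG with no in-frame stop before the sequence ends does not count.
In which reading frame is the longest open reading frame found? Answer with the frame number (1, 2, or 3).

Frame 1: ATG GAT GTG GAA GTA GAA CTA TGG TTA AAA CCG GAA GTA ACA ATT AGC CAT ATG TCA ATC AAG TAA ATG AGA AAC TAA CGT — ATG at 1, stop TAA at 64 → 66 nt; ATG at 52, stop TAA at 64 → 15 nt; ATG at 67, stop TAA at 76 → 12 nt.
Frame 2: TGG ATG TGG AAG TAG AAC TAT GGT TAA AAC CGG AAG TAA CAA TTA GCC ATA TGT CAA TCA AGT AAA TGA GAA ACT AAC GTG — ATG at 5, stop TAG at 14 → 12 nt.
Frame 3: GGA TGT GGA AGT AGA ACT ATG GTT AAA ACC GGA AGT AAC AAT TAG CCA TAT GTC AAT CAA GTA AAT GAG AAA CTA ACG — ATG at 21, stop TAG at 45 → 27 nt.
Longest ORF is 66 nt in frame 1 (positions 1–66).

1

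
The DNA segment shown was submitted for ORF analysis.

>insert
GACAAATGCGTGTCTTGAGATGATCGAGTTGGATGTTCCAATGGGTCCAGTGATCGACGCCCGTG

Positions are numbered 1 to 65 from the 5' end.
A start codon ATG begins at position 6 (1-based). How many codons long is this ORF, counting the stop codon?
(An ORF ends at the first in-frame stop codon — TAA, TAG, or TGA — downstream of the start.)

Codons from position 6: ATG (6–8), CGT (9–11), GTC (12–14), TTG (15–17), AGA (18–20), TGA (21–23).
TGA is the first in-frame stop; that's 6 codons including the stop.

6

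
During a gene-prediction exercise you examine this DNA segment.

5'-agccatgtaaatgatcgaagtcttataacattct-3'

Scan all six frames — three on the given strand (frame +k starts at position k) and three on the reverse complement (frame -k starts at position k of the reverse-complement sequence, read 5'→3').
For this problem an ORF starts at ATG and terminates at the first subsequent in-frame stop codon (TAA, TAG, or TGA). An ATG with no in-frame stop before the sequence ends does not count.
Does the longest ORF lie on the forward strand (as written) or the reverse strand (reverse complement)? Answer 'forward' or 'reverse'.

forward

Reverse complement (5'→3'): AGAATGTTATAAGACTTCGATCATTTACATGGCT
Frame +1: AGC CAT GTA AAT GAT CGA AGT CTT ATA ACA TTC — no ATG→stop ORF.
Frame +2: GCC ATG TAA ATG ATC GAA GTC TTA TAA CAT TCT — ATG at 5, stop TAA at 8 → 6 nt; ATG at 11, stop TAA at 26 → 18 nt.
Frame +3: CCA TGT AAA TGA TCG AAG TCT TAT AAC ATT — no ATG→stop ORF.
Frame -1: AGA ATG TTA TAA GAC TTC GAT CAT TTA CAT GGC — ATG at 4, stop TAA at 10 → 9 nt.
Frame -2: GAA TGT TAT AAG ACT TCG ATC ATT TAC ATG GCT — no ATG→stop ORF.
Frame -3: AAT GTT ATA AGA CTT CGA TCA TTT ACA TGG — no ATG→stop ORF.
Forward-strand max 18 nt; reverse-strand max 9 nt. The forward strand has the longer ORF.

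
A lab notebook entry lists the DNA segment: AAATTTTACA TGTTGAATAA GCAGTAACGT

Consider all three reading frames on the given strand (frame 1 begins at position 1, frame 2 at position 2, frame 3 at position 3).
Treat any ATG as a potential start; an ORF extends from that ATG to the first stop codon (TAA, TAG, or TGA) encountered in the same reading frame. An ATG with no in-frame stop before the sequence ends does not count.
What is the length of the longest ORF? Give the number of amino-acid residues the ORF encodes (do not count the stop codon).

Frame 1: AAA TTT TAC ATG TTG AAT AAG CAG TAA CGT — ATG at 10, stop TAA at 25 → 18 nt.
Frame 2: AAT TTT ACA TGT TGA ATA AGC AGT AAC — no ATG→stop ORF.
Frame 3: ATT TTA CAT GTT GAA TAA GCA GTA ACG — no ATG→stop ORF.
Longest: frame 1, positions 10–27, 18 nt = 6 codons = 5 aa. → 5 amino acids.

5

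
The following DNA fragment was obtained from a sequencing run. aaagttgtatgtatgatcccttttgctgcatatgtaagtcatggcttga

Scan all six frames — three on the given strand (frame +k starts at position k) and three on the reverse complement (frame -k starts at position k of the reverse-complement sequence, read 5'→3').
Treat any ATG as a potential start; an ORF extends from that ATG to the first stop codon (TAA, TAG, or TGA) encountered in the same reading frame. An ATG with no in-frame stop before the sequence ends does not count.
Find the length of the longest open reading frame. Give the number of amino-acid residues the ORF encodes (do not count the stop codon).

Reverse complement (5'→3'): TCAAGCCATGACTTACATATGCAGCAAAAGGGATCATACATACAACTTT
Frame +1: AAA GTT GTA TGT ATG ATC CCT TTT GCT GCA TAT GTA AGT CAT GGC TTG — no ATG→stop ORF.
Frame +2: AAG TTG TAT GTA TGA TCC CTT TTG CTG CAT ATG TAA GTC ATG GCT TGA — ATG at 32, stop TAA at 35 → 6 nt; ATG at 41, stop TGA at 47 → 9 nt.
Frame +3: AGT TGT ATG TAT GAT CCC TTT TGC TGC ATA TGT AAG TCA TGG CTT — no ATG→stop ORF.
Frame -1: TCA AGC CAT GAC TTA CAT ATG CAG CAA AAG GGA TCA TAC ATA CAA CTT — no ATG→stop ORF.
Frame -2: CAA GCC ATG ACT TAC ATA TGC AGC AAA AGG GAT CAT ACA TAC AAC TTT — no ATG→stop ORF.
Frame -3: AAG CCA TGA CTT ACA TAT GCA GCA AAA GGG ATC ATA CAT ACA ACT — no ATG→stop ORF.
Longest: frame +2, positions 41–49, 9 nt = 3 codons = 2 aa. → 2 amino acids.

2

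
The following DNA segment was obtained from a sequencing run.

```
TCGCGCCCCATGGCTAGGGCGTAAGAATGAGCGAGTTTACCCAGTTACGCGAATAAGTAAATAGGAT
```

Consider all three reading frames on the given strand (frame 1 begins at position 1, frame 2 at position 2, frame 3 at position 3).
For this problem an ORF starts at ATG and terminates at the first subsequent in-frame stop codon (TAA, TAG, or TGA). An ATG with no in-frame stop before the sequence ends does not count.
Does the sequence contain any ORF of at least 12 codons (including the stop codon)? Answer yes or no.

Frame 1: TCG CGC CCC ATG GCT AGG GCG TAA GAA TGA GCG AGT TTA CCC AGT TAC GCG AAT AAG TAA ATA GGA — ATG at 10, stop TAA at 22 → 15 nt.
Frame 2: CGC GCC CCA TGG CTA GGG CGT AAG AAT GAG CGA GTT TAC CCA GTT ACG CGA ATA AGT AAA TAG GAT — no ATG→stop ORF.
Frame 3: GCG CCC CAT GGC TAG GGC GTA AGA ATG AGC GAG TTT ACC CAG TTA CGC GAA TAA GTA AAT AGG — ATG at 27, stop TAA at 54 → 30 nt.
Largest ORF found is 10 codons < 12, so no.

no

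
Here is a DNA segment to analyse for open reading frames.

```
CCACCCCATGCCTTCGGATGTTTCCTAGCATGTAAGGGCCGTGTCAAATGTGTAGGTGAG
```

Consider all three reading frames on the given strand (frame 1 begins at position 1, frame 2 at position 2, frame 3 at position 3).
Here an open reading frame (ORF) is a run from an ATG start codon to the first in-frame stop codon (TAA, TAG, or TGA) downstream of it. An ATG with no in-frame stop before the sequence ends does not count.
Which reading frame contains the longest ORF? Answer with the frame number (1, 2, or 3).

Frame 1: CCA CCC CAT GCC TTC GGA TGT TTC CTA GCA TGT AAG GGC CGT GTC AAA TGT GTA GGT GAG — no ATG→stop ORF.
Frame 2: CAC CCC ATG CCT TCG GAT GTT TCC TAG CAT GTA AGG GCC GTG TCA AAT GTG TAG GTG — ATG at 8, stop TAG at 26 → 21 nt.
Frame 3: ACC CCA TGC CTT CGG ATG TTT CCT AGC ATG TAA GGG CCG TGT CAA ATG TGT AGG TGA — ATG at 18, stop TAA at 33 → 18 nt; ATG at 30, stop TAA at 33 → 6 nt; ATG at 48, stop TGA at 57 → 12 nt.
Longest ORF is 21 nt in frame 2 (positions 8–28).

2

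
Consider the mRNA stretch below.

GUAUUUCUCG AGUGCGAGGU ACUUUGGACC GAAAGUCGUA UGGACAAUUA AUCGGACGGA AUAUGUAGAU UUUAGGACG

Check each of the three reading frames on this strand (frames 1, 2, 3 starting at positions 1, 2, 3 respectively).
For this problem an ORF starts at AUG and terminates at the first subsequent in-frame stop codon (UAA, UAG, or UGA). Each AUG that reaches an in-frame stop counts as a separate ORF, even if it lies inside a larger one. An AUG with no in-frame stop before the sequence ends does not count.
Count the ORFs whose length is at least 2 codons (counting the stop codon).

2

Frame 1: GUA UUU CUC GAG UGC GAG GUA CUU UGG ACC GAA AGU CGU AUG GAC AAU UAA UCG GAC GGA AUA UGU AGA UUU UAG GAC — AUG at 40, stop UAA at 49 → 12 nt.
Frame 2: UAU UUC UCG AGU GCG AGG UAC UUU GGA CCG AAA GUC GUA UGG ACA AUU AAU CGG ACG GAA UAU GUA GAU UUU AGG ACG — no AUG→stop ORF.
Frame 3: AUU UCU CGA GUG CGA GGU ACU UUG GAC CGA AAG UCG UAU GGA CAA UUA AUC GGA CGG AAU AUG UAG AUU UUA GGA — AUG at 63, stop UAG at 66 → 6 nt.
ORFs ≥ 2 codons: frame 1 40–51 (4 codons), frame 3 63–68 (2 codons). Count = 2.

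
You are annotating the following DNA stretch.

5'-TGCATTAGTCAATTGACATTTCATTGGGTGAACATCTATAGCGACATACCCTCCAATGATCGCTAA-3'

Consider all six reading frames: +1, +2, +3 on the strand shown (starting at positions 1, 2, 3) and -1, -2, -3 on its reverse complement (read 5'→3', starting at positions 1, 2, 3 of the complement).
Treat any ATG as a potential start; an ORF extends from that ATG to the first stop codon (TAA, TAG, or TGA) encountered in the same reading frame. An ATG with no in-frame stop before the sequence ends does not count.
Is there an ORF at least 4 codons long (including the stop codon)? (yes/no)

Reverse complement (5'→3'): TTAGCGATCATTGGAGGGTATGTCGCTATAGATGTTCACCCAATGAAATGTCAATTGACTAATGCA
Frame +1: TGC ATT AGT CAA TTG ACA TTT CAT TGG GTG AAC ATC TAT AGC GAC ATA CCC TCC AAT GAT CGC TAA — no ATG→stop ORF.
Frame +2: GCA TTA GTC AAT TGA CAT TTC ATT GGG TGA ACA TCT ATA GCG ACA TAC CCT CCA ATG ATC GCT — no ATG→stop ORF.
Frame +3: CAT TAG TCA ATT GAC ATT TCA TTG GGT GAA CAT CTA TAG CGA CAT ACC CTC CAA TGA TCG CTA — no ATG→stop ORF.
Frame -1: TTA GCG ATC ATT GGA GGG TAT GTC GCT ATA GAT GTT CAC CCA ATG AAA TGT CAA TTG ACT AAT GCA — no ATG→stop ORF.
Frame -2: TAG CGA TCA TTG GAG GGT ATG TCG CTA TAG ATG TTC ACC CAA TGA AAT GTC AAT TGA CTA ATG — ATG at 20, stop TAG at 29 → 12 nt; ATG at 32, stop TGA at 44 → 15 nt.
Frame -3: AGC GAT CAT TGG AGG GTA TGT CGC TAT AGA TGT TCA CCC AAT GAA ATG TCA ATT GAC TAA TGC — ATG at 48, stop TAA at 60 → 15 nt.
Frame -2 has an ORF of 4 codons (positions 20–31) ≥ 4, so yes.

yes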